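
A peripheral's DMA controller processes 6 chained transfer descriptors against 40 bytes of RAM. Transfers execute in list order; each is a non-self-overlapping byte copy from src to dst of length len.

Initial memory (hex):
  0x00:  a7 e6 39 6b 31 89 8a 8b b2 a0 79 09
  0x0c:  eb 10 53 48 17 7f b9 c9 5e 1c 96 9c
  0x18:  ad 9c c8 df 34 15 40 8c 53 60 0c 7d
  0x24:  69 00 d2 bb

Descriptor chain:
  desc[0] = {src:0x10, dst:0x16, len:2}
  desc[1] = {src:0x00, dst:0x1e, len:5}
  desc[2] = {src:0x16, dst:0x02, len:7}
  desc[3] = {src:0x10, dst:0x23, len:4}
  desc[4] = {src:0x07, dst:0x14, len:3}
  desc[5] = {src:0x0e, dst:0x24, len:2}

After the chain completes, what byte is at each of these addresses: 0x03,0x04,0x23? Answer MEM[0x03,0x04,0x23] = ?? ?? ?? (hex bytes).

MEM[0x03,0x04,0x23] = 7f ad 17

D0: mem[0x16..0x17] <- [17 7f]
D1: mem[0x1e..0x22] <- [a7 e6 39 6b 31]
D2: mem[0x02..0x08] <- [17 7f ad 9c c8 df 34]
D3: mem[0x23..0x26] <- [17 7f b9 c9]
D4: mem[0x14..0x16] <- [df 34 a0]
D5: mem[0x24..0x25] <- [53 48]
query mem[0x03]=0x7f, mem[0x04]=0xad, mem[0x23]=0x17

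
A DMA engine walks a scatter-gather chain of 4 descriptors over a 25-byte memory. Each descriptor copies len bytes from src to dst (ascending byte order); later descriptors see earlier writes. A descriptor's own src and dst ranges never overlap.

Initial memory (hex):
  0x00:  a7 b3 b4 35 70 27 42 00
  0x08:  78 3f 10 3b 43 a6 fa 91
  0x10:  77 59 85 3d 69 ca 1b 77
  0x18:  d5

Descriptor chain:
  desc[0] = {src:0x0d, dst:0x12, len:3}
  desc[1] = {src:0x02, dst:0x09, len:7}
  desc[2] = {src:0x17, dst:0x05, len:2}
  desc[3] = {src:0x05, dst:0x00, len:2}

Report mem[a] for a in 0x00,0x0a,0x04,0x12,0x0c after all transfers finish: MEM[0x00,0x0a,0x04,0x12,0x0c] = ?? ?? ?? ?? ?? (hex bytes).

D0: mem[0x12..0x14] <- [a6 fa 91]
D1: mem[0x09..0x0f] <- [b4 35 70 27 42 00 78]
D2: mem[0x05..0x06] <- [77 d5]
D3: mem[0x00..0x01] <- [77 d5]
query mem[0x00]=0x77, mem[0x0a]=0x35, mem[0x04]=0x70, mem[0x12]=0xa6, mem[0x0c]=0x27

MEM[0x00,0x0a,0x04,0x12,0x0c] = 77 35 70 a6 27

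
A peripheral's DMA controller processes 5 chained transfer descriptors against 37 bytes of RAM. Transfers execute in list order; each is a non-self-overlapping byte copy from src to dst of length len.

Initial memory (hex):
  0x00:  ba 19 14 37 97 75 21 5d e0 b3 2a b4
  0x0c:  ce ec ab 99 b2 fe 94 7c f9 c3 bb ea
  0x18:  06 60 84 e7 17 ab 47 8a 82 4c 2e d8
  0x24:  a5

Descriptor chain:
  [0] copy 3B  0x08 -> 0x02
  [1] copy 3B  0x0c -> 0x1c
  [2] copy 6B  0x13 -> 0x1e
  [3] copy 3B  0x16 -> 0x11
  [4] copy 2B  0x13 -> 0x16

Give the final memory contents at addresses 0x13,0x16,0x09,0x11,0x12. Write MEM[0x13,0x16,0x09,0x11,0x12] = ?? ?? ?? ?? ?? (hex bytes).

MEM[0x13,0x16,0x09,0x11,0x12] = 06 06 b3 bb ea

#0 dst[0x02+3] := {0xe0,0xb3,0x2a}
#1 dst[0x1c+3] := {0xce,0xec,0xab}
#2 dst[0x1e+6] := {0x7c,0xf9,0xc3,0xbb,0xea,0x06}
#3 dst[0x11+3] := {0xbb,0xea,0x06}
#4 dst[0x16+2] := {0x06,0xf9}
query mem[0x13]=0x06, mem[0x16]=0x06, mem[0x09]=0xb3, mem[0x11]=0xbb, mem[0x12]=0xea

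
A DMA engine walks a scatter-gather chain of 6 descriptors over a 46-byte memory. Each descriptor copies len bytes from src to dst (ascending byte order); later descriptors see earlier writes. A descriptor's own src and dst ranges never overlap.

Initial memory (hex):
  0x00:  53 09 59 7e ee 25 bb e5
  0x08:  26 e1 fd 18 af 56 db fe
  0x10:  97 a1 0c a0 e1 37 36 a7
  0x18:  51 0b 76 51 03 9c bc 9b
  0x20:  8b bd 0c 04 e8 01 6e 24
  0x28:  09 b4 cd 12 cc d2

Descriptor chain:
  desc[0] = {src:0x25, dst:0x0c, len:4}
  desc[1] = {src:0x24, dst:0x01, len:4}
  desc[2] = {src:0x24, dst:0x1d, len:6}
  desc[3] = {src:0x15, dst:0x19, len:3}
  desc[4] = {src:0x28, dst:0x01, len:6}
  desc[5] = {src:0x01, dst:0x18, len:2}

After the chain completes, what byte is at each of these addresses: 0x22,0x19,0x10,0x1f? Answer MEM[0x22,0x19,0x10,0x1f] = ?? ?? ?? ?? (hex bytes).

D0: mem[0x0c..0x0f] <- [01 6e 24 09]
D1: mem[0x01..0x04] <- [e8 01 6e 24]
D2: mem[0x1d..0x22] <- [e8 01 6e 24 09 b4]
D3: mem[0x19..0x1b] <- [37 36 a7]
D4: mem[0x01..0x06] <- [09 b4 cd 12 cc d2]
D5: mem[0x18..0x19] <- [09 b4]
query mem[0x22]=0xb4, mem[0x19]=0xb4, mem[0x10]=0x97, mem[0x1f]=0x6e

MEM[0x22,0x19,0x10,0x1f] = b4 b4 97 6e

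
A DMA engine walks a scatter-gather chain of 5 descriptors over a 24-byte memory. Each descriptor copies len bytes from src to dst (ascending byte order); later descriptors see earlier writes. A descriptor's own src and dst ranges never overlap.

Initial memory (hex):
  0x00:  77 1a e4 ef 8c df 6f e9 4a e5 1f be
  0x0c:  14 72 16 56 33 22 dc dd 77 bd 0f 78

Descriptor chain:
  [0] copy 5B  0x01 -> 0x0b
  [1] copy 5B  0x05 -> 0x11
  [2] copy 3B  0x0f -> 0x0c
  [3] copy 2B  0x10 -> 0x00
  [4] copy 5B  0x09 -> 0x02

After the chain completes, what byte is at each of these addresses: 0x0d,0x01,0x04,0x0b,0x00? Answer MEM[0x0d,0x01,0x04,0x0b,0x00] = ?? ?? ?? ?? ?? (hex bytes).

  after D0: wrote 5B at 0x0b = 1ae4ef8cdf
  after D1: wrote 5B at 0x11 = df6fe94ae5
  after D2: wrote 3B at 0x0c = df33df
  after D3: wrote 2B at 0x00 = 33df
  after D4: wrote 5B at 0x02 = e51f1adf33
query mem[0x0d]=0x33, mem[0x01]=0xdf, mem[0x04]=0x1a, mem[0x0b]=0x1a, mem[0x00]=0x33

MEM[0x0d,0x01,0x04,0x0b,0x00] = 33 df 1a 1a 33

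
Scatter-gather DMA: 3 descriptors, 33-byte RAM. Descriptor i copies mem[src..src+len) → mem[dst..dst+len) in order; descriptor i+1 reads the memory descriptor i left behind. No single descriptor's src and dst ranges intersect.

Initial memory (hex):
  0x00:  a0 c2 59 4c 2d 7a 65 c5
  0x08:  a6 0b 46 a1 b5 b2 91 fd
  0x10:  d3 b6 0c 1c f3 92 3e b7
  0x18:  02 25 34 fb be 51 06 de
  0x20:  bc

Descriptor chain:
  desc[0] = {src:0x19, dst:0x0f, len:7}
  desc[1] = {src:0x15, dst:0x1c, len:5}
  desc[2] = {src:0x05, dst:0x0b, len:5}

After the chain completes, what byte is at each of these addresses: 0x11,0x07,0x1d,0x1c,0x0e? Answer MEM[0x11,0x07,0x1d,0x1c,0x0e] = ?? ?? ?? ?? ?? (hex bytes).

#0 dst[0x0f+7] := {0x25,0x34,0xfb,0xbe,0x51,0x06,0xde}
#1 dst[0x1c+5] := {0xde,0x3e,0xb7,0x02,0x25}
#2 dst[0x0b+5] := {0x7a,0x65,0xc5,0xa6,0x0b}
query mem[0x11]=0xfb, mem[0x07]=0xc5, mem[0x1d]=0x3e, mem[0x1c]=0xde, mem[0x0e]=0xa6

MEM[0x11,0x07,0x1d,0x1c,0x0e] = fb c5 3e de a6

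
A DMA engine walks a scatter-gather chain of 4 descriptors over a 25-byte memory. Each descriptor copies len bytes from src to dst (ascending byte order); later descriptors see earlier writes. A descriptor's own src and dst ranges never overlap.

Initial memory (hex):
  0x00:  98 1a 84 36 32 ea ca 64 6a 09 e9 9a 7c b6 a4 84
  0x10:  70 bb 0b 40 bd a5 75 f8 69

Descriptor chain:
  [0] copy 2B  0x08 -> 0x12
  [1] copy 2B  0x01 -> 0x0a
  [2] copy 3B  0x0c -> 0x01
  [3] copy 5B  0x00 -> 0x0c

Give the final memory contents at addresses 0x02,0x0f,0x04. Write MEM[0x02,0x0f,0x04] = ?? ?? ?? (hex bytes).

#0 dst[0x12+2] := {0x6a,0x09}
#1 dst[0x0a+2] := {0x1a,0x84}
#2 dst[0x01+3] := {0x7c,0xb6,0xa4}
#3 dst[0x0c+5] := {0x98,0x7c,0xb6,0xa4,0x32}
query mem[0x02]=0xb6, mem[0x0f]=0xa4, mem[0x04]=0x32

MEM[0x02,0x0f,0x04] = b6 a4 32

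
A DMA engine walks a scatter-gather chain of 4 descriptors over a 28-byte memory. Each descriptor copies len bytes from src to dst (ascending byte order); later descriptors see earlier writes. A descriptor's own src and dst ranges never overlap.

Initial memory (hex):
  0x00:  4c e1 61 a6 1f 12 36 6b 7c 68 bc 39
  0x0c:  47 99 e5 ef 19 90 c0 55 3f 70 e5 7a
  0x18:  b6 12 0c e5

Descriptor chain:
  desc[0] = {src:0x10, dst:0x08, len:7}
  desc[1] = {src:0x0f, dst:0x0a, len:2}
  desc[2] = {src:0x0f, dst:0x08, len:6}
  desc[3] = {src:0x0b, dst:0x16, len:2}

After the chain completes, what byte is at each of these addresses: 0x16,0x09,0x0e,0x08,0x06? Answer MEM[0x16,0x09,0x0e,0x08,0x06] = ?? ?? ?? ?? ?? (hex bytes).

MEM[0x16,0x09,0x0e,0x08,0x06] = c0 19 e5 ef 36

[0] 0x10->0x08 len=7 : 19 90 c0 55 3f 70 e5
[1] 0x0f->0x0a len=2 : ef 19
[2] 0x0f->0x08 len=6 : ef 19 90 c0 55 3f
[3] 0x0b->0x16 len=2 : c0 55
query mem[0x16]=0xc0, mem[0x09]=0x19, mem[0x0e]=0xe5, mem[0x08]=0xef, mem[0x06]=0x36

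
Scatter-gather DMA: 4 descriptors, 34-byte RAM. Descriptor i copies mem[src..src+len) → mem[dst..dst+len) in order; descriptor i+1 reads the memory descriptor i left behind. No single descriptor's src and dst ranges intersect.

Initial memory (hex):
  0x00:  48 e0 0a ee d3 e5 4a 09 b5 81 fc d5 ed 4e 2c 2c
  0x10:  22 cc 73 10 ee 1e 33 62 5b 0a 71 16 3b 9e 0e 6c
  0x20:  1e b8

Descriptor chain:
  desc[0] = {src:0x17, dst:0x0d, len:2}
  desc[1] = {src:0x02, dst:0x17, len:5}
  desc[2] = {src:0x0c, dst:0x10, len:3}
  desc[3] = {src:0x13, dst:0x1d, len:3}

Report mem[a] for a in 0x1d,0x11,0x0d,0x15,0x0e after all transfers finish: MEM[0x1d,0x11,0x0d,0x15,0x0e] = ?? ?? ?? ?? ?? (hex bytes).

[0] 0x17->0x0d len=2 : 62 5b
[1] 0x02->0x17 len=5 : 0a ee d3 e5 4a
[2] 0x0c->0x10 len=3 : ed 62 5b
[3] 0x13->0x1d len=3 : 10 ee 1e
query mem[0x1d]=0x10, mem[0x11]=0x62, mem[0x0d]=0x62, mem[0x15]=0x1e, mem[0x0e]=0x5b

MEM[0x1d,0x11,0x0d,0x15,0x0e] = 10 62 62 1e 5b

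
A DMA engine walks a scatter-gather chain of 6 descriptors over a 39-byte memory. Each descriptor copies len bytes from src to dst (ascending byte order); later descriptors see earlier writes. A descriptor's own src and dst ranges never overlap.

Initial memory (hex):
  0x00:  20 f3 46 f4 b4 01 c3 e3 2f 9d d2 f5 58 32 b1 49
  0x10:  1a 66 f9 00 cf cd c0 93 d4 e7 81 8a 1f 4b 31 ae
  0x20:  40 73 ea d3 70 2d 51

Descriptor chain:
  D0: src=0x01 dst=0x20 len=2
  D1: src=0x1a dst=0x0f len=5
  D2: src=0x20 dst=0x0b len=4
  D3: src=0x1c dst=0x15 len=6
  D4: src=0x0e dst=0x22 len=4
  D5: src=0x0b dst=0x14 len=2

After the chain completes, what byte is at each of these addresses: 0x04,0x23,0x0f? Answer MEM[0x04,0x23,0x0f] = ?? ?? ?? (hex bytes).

D0: mem[0x20..0x21] <- [f3 46]
D1: mem[0x0f..0x13] <- [81 8a 1f 4b 31]
D2: mem[0x0b..0x0e] <- [f3 46 ea d3]
D3: mem[0x15..0x1a] <- [1f 4b 31 ae f3 46]
D4: mem[0x22..0x25] <- [d3 81 8a 1f]
D5: mem[0x14..0x15] <- [f3 46]
query mem[0x04]=0xb4, mem[0x23]=0x81, mem[0x0f]=0x81

MEM[0x04,0x23,0x0f] = b4 81 81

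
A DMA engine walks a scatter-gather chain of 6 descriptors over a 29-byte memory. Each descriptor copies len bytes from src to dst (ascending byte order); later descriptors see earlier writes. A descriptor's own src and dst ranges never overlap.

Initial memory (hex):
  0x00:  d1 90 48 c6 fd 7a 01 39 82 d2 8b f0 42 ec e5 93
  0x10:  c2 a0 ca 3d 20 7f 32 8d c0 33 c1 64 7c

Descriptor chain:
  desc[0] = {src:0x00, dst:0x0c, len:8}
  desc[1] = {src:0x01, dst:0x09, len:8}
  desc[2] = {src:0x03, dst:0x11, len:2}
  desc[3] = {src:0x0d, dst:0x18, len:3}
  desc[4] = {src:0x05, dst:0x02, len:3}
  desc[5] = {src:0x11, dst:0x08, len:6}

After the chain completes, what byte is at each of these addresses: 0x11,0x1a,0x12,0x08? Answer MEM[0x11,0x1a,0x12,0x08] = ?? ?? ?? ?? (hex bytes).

MEM[0x11,0x1a,0x12,0x08] = c6 39 fd c6

#0 dst[0x0c+8] := {0xd1,0x90,0x48,0xc6,0xfd,0x7a,0x01,0x39}
#1 dst[0x09+8] := {0x90,0x48,0xc6,0xfd,0x7a,0x01,0x39,0x82}
#2 dst[0x11+2] := {0xc6,0xfd}
#3 dst[0x18+3] := {0x7a,0x01,0x39}
#4 dst[0x02+3] := {0x7a,0x01,0x39}
#5 dst[0x08+6] := {0xc6,0xfd,0x39,0x20,0x7f,0x32}
query mem[0x11]=0xc6, mem[0x1a]=0x39, mem[0x12]=0xfd, mem[0x08]=0xc6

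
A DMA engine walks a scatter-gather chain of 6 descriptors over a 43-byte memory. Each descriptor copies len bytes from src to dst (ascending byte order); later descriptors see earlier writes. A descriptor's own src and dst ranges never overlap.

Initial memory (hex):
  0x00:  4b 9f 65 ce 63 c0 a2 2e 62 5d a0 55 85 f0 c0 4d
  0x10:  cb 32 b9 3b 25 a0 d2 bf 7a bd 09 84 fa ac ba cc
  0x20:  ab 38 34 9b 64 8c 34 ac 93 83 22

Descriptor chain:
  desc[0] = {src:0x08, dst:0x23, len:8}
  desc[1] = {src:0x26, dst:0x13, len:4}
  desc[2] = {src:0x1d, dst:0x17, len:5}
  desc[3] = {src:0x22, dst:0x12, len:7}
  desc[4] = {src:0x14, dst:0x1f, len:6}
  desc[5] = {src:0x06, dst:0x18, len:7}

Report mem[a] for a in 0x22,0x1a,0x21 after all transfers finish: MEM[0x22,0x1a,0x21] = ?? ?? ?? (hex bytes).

MEM[0x22,0x1a,0x21] = 85 62 55

  after D0: wrote 8B at 0x23 = 625da05585f0c04d
  after D1: wrote 4B at 0x13 = 5585f0c0
  after D2: wrote 5B at 0x17 = acbaccab38
  after D3: wrote 7B at 0x12 = 34625da05585f0
  after D4: wrote 6B at 0x1f = 5da05585f0cc
  after D5: wrote 7B at 0x18 = a22e625da05585
query mem[0x22]=0x85, mem[0x1a]=0x62, mem[0x21]=0x55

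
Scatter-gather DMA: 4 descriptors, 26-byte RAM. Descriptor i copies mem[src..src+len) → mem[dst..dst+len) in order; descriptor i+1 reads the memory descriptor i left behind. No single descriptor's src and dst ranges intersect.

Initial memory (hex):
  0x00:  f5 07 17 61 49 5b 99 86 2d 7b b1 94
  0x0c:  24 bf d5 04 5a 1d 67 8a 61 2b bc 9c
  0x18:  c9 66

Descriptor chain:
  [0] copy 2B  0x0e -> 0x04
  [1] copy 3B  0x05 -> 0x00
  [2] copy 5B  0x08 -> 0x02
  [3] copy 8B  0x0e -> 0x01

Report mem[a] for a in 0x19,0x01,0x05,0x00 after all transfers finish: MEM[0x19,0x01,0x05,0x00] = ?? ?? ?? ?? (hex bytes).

MEM[0x19,0x01,0x05,0x00] = 66 d5 67 04

D0: mem[0x04..0x05] <- [d5 04]
D1: mem[0x00..0x02] <- [04 99 86]
D2: mem[0x02..0x06] <- [2d 7b b1 94 24]
D3: mem[0x01..0x08] <- [d5 04 5a 1d 67 8a 61 2b]
query mem[0x19]=0x66, mem[0x01]=0xd5, mem[0x05]=0x67, mem[0x00]=0x04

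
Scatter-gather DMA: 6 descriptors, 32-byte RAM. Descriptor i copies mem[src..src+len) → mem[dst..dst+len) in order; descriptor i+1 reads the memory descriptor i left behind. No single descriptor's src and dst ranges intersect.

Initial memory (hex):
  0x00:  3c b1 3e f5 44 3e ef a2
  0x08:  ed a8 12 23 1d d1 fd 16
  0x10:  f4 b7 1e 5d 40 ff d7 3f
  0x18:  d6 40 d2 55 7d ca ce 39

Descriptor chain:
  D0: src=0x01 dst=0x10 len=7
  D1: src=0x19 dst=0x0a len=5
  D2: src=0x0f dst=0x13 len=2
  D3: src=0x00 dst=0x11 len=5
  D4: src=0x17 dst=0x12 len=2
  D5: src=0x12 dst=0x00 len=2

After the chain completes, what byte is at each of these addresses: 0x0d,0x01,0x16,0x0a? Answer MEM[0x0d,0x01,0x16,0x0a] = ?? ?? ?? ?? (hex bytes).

MEM[0x0d,0x01,0x16,0x0a] = 7d d6 a2 40

  after D0: wrote 7B at 0x10 = b13ef5443eefa2
  after D1: wrote 5B at 0x0a = 40d2557dca
  after D2: wrote 2B at 0x13 = 16b1
  after D3: wrote 5B at 0x11 = 3cb13ef544
  after D4: wrote 2B at 0x12 = 3fd6
  after D5: wrote 2B at 0x00 = 3fd6
query mem[0x0d]=0x7d, mem[0x01]=0xd6, mem[0x16]=0xa2, mem[0x0a]=0x40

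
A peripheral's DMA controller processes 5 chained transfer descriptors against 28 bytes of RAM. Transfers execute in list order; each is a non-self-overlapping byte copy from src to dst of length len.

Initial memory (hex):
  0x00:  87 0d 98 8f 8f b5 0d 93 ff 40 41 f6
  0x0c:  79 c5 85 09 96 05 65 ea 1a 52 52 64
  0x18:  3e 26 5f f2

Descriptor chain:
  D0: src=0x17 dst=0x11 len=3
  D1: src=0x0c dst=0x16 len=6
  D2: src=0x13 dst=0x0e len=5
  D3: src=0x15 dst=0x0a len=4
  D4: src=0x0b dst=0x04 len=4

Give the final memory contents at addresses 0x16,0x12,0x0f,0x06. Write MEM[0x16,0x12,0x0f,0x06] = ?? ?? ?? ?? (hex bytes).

D0: mem[0x11..0x13] <- [64 3e 26]
D1: mem[0x16..0x1b] <- [79 c5 85 09 96 64]
D2: mem[0x0e..0x12] <- [26 1a 52 79 c5]
D3: mem[0x0a..0x0d] <- [52 79 c5 85]
D4: mem[0x04..0x07] <- [79 c5 85 26]
query mem[0x16]=0x79, mem[0x12]=0xc5, mem[0x0f]=0x1a, mem[0x06]=0x85

MEM[0x16,0x12,0x0f,0x06] = 79 c5 1a 85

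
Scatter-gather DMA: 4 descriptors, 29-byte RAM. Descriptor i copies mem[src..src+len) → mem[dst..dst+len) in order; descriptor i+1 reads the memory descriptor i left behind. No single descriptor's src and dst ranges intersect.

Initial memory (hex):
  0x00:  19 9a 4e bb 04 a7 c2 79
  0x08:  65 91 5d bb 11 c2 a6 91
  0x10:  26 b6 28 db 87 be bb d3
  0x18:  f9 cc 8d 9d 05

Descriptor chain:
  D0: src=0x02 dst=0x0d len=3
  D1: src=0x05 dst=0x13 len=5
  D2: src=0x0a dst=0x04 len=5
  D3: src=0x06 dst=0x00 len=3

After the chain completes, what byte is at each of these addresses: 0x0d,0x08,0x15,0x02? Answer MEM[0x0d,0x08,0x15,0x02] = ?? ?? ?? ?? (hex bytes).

MEM[0x0d,0x08,0x15,0x02] = 4e bb 79 bb

#0 dst[0x0d+3] := {0x4e,0xbb,0x04}
#1 dst[0x13+5] := {0xa7,0xc2,0x79,0x65,0x91}
#2 dst[0x04+5] := {0x5d,0xbb,0x11,0x4e,0xbb}
#3 dst[0x00+3] := {0x11,0x4e,0xbb}
query mem[0x0d]=0x4e, mem[0x08]=0xbb, mem[0x15]=0x79, mem[0x02]=0xbb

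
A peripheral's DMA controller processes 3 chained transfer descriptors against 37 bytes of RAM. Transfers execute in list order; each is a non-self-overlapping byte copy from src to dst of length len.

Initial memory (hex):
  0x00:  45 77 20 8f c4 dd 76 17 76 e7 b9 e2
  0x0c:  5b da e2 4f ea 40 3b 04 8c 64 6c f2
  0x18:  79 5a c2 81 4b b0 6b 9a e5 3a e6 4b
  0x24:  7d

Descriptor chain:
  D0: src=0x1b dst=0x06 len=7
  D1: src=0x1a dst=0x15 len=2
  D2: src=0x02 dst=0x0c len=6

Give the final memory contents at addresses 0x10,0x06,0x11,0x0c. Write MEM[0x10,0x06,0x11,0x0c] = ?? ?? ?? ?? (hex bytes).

MEM[0x10,0x06,0x11,0x0c] = 81 81 4b 20

D0: mem[0x06..0x0c] <- [81 4b b0 6b 9a e5 3a]
D1: mem[0x15..0x16] <- [c2 81]
D2: mem[0x0c..0x11] <- [20 8f c4 dd 81 4b]
query mem[0x10]=0x81, mem[0x06]=0x81, mem[0x11]=0x4b, mem[0x0c]=0x20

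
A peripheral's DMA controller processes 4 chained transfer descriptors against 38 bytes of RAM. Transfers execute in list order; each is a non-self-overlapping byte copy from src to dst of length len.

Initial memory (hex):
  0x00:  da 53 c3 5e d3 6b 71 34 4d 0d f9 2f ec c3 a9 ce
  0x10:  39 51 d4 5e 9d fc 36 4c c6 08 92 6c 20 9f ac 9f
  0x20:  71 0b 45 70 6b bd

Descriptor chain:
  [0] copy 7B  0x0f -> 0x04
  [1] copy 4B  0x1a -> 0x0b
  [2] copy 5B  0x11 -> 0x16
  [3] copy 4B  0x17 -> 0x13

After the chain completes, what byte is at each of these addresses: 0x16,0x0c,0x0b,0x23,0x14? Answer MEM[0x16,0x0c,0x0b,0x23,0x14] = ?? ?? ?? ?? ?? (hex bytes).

MEM[0x16,0x0c,0x0b,0x23,0x14] = fc 6c 92 70 5e

#0 dst[0x04+7] := {0xce,0x39,0x51,0xd4,0x5e,0x9d,0xfc}
#1 dst[0x0b+4] := {0x92,0x6c,0x20,0x9f}
#2 dst[0x16+5] := {0x51,0xd4,0x5e,0x9d,0xfc}
#3 dst[0x13+4] := {0xd4,0x5e,0x9d,0xfc}
query mem[0x16]=0xfc, mem[0x0c]=0x6c, mem[0x0b]=0x92, mem[0x23]=0x70, mem[0x14]=0x5e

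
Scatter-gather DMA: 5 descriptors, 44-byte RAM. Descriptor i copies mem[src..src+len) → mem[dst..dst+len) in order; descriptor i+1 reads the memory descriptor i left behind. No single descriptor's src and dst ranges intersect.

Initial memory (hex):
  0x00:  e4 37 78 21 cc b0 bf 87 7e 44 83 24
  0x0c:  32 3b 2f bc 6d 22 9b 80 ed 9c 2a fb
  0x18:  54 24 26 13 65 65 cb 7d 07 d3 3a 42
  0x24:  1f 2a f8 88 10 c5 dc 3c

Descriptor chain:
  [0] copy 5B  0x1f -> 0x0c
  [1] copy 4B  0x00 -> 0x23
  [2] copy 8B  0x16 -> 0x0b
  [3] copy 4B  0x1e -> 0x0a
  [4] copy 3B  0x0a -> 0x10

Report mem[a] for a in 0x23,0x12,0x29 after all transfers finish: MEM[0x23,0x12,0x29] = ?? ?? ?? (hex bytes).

MEM[0x23,0x12,0x29] = e4 07 c5

[0] 0x1f->0x0c len=5 : 7d 07 d3 3a 42
[1] 0x00->0x23 len=4 : e4 37 78 21
[2] 0x16->0x0b len=8 : 2a fb 54 24 26 13 65 65
[3] 0x1e->0x0a len=4 : cb 7d 07 d3
[4] 0x0a->0x10 len=3 : cb 7d 07
query mem[0x23]=0xe4, mem[0x12]=0x07, mem[0x29]=0xc5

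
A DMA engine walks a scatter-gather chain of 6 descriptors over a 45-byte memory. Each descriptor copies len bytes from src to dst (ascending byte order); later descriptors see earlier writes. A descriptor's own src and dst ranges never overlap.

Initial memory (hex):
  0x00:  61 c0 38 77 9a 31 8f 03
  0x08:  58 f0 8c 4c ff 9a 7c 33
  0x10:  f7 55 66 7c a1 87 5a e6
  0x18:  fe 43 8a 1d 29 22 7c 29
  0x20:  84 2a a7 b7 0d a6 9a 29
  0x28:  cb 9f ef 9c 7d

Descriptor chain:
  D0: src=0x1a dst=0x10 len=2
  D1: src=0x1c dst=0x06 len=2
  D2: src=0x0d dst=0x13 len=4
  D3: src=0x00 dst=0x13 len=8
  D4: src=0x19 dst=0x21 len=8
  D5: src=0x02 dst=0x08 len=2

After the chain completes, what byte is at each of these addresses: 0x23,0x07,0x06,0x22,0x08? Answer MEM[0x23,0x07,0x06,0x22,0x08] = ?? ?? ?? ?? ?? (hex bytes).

[0] 0x1a->0x10 len=2 : 8a 1d
[1] 0x1c->0x06 len=2 : 29 22
[2] 0x0d->0x13 len=4 : 9a 7c 33 8a
[3] 0x00->0x13 len=8 : 61 c0 38 77 9a 31 29 22
[4] 0x19->0x21 len=8 : 29 22 1d 29 22 7c 29 84
[5] 0x02->0x08 len=2 : 38 77
query mem[0x23]=0x1d, mem[0x07]=0x22, mem[0x06]=0x29, mem[0x22]=0x22, mem[0x08]=0x38

MEM[0x23,0x07,0x06,0x22,0x08] = 1d 22 29 22 38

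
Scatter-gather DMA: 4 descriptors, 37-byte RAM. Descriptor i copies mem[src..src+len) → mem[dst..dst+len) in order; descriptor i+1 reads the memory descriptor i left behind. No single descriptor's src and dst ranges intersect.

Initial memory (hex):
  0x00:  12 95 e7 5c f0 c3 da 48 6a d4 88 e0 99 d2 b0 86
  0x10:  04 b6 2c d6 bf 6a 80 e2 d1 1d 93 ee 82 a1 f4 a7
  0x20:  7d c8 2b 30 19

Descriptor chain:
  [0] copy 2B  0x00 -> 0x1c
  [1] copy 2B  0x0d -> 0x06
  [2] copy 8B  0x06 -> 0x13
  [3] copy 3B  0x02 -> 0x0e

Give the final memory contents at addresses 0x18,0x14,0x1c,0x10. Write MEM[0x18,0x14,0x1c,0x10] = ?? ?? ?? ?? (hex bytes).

MEM[0x18,0x14,0x1c,0x10] = e0 b0 12 f0

D0: mem[0x1c..0x1d] <- [12 95]
D1: mem[0x06..0x07] <- [d2 b0]
D2: mem[0x13..0x1a] <- [d2 b0 6a d4 88 e0 99 d2]
D3: mem[0x0e..0x10] <- [e7 5c f0]
query mem[0x18]=0xe0, mem[0x14]=0xb0, mem[0x1c]=0x12, mem[0x10]=0xf0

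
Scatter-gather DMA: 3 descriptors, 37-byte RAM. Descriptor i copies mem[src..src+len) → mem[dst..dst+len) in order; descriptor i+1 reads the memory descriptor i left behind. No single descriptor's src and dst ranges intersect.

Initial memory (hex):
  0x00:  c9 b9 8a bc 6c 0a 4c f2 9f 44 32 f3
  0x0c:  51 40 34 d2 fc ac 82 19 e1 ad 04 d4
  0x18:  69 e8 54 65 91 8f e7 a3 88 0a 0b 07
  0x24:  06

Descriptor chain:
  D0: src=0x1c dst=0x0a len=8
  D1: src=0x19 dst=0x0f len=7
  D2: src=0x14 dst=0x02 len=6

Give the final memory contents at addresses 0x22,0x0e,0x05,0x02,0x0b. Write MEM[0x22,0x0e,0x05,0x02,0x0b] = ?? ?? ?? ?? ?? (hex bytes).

MEM[0x22,0x0e,0x05,0x02,0x0b] = 0b 88 d4 e7 8f

  after D0: wrote 8B at 0x0a = 918fe7a3880a0b07
  after D1: wrote 7B at 0x0f = e85465918fe7a3
  after D2: wrote 6B at 0x02 = e7a304d469e8
query mem[0x22]=0x0b, mem[0x0e]=0x88, mem[0x05]=0xd4, mem[0x02]=0xe7, mem[0x0b]=0x8f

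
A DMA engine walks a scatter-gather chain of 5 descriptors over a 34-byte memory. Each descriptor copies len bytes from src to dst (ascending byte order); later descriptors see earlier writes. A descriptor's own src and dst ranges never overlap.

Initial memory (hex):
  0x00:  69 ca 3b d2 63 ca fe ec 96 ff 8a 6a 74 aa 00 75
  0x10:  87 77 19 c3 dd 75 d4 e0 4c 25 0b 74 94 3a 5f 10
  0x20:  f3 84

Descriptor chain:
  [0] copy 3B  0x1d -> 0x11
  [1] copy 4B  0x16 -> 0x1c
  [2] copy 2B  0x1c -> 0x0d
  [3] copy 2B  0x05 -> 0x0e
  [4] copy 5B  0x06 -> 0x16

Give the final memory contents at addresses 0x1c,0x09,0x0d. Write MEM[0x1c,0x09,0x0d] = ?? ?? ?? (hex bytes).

MEM[0x1c,0x09,0x0d] = d4 ff d4

  after D0: wrote 3B at 0x11 = 3a5f10
  after D1: wrote 4B at 0x1c = d4e04c25
  after D2: wrote 2B at 0x0d = d4e0
  after D3: wrote 2B at 0x0e = cafe
  after D4: wrote 5B at 0x16 = feec96ff8a
query mem[0x1c]=0xd4, mem[0x09]=0xff, mem[0x0d]=0xd4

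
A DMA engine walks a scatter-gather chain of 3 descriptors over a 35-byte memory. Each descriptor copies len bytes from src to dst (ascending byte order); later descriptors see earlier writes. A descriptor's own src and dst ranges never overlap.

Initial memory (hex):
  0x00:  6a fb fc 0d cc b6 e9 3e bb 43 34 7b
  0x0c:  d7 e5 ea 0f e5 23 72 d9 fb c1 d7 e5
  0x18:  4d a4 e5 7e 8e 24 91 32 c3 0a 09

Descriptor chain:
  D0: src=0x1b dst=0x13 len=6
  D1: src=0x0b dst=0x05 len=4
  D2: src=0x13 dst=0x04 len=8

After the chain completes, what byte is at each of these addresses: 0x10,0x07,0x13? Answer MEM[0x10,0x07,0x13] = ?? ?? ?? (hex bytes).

MEM[0x10,0x07,0x13] = e5 91 7e

[0] 0x1b->0x13 len=6 : 7e 8e 24 91 32 c3
[1] 0x0b->0x05 len=4 : 7b d7 e5 ea
[2] 0x13->0x04 len=8 : 7e 8e 24 91 32 c3 a4 e5
query mem[0x10]=0xe5, mem[0x07]=0x91, mem[0x13]=0x7e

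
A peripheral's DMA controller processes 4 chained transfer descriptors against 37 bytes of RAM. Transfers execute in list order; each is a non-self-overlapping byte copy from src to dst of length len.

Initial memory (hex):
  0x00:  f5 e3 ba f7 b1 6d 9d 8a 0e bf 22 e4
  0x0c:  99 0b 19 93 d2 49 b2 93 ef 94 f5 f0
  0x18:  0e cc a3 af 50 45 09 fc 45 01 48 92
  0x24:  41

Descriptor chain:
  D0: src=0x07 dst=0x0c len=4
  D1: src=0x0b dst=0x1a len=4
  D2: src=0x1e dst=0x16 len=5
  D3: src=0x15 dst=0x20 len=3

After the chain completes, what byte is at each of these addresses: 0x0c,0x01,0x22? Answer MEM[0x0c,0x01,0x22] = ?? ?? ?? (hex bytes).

D0: mem[0x0c..0x0f] <- [8a 0e bf 22]
D1: mem[0x1a..0x1d] <- [e4 8a 0e bf]
D2: mem[0x16..0x1a] <- [09 fc 45 01 48]
D3: mem[0x20..0x22] <- [94 09 fc]
query mem[0x0c]=0x8a, mem[0x01]=0xe3, mem[0x22]=0xfc

MEM[0x0c,0x01,0x22] = 8a e3 fc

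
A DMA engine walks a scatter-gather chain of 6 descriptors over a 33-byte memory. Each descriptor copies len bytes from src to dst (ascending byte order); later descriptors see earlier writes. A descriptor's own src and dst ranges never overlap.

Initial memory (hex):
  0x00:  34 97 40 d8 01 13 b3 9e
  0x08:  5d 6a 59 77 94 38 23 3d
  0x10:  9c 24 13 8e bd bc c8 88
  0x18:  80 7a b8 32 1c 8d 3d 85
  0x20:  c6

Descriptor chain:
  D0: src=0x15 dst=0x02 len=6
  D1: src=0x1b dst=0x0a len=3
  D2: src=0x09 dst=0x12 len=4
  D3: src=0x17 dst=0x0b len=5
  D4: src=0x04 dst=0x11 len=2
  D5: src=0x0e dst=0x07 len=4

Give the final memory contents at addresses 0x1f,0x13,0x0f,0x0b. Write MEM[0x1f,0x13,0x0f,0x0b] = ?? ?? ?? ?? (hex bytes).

#0 dst[0x02+6] := {0xbc,0xc8,0x88,0x80,0x7a,0xb8}
#1 dst[0x0a+3] := {0x32,0x1c,0x8d}
#2 dst[0x12+4] := {0x6a,0x32,0x1c,0x8d}
#3 dst[0x0b+5] := {0x88,0x80,0x7a,0xb8,0x32}
#4 dst[0x11+2] := {0x88,0x80}
#5 dst[0x07+4] := {0xb8,0x32,0x9c,0x88}
query mem[0x1f]=0x85, mem[0x13]=0x32, mem[0x0f]=0x32, mem[0x0b]=0x88

MEM[0x1f,0x13,0x0f,0x0b] = 85 32 32 88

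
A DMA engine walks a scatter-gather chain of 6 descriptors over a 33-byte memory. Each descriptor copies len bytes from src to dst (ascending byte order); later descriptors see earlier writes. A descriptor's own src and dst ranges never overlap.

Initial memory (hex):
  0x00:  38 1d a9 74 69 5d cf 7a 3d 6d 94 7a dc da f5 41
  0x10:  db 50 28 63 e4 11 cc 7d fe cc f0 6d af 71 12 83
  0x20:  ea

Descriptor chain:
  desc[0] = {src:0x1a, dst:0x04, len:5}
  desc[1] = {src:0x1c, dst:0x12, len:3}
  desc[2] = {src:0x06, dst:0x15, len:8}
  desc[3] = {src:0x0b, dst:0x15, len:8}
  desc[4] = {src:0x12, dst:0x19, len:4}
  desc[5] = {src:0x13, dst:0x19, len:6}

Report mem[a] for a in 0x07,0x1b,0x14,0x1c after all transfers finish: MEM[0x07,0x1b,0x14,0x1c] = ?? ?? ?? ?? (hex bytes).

MEM[0x07,0x1b,0x14,0x1c] = 71 7a 12 dc

#0 dst[0x04+5] := {0xf0,0x6d,0xaf,0x71,0x12}
#1 dst[0x12+3] := {0xaf,0x71,0x12}
#2 dst[0x15+8] := {0xaf,0x71,0x12,0x6d,0x94,0x7a,0xdc,0xda}
#3 dst[0x15+8] := {0x7a,0xdc,0xda,0xf5,0x41,0xdb,0x50,0xaf}
#4 dst[0x19+4] := {0xaf,0x71,0x12,0x7a}
#5 dst[0x19+6] := {0x71,0x12,0x7a,0xdc,0xda,0xf5}
query mem[0x07]=0x71, mem[0x1b]=0x7a, mem[0x14]=0x12, mem[0x1c]=0xdc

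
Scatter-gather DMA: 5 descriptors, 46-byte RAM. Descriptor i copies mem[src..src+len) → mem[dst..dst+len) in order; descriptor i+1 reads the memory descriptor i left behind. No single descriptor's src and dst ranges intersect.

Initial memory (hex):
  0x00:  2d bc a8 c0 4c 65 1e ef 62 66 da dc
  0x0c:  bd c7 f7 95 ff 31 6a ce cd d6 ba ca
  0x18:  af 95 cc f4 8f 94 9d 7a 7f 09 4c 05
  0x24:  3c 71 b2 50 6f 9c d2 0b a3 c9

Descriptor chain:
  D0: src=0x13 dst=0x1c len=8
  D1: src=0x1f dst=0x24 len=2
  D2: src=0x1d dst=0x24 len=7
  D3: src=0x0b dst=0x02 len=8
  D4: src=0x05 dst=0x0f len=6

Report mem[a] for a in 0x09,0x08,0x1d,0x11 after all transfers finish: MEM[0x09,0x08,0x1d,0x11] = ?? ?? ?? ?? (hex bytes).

#0 dst[0x1c+8] := {0xce,0xcd,0xd6,0xba,0xca,0xaf,0x95,0xcc}
#1 dst[0x24+2] := {0xba,0xca}
#2 dst[0x24+7] := {0xcd,0xd6,0xba,0xca,0xaf,0x95,0xcc}
#3 dst[0x02+8] := {0xdc,0xbd,0xc7,0xf7,0x95,0xff,0x31,0x6a}
#4 dst[0x0f+6] := {0xf7,0x95,0xff,0x31,0x6a,0xda}
query mem[0x09]=0x6a, mem[0x08]=0x31, mem[0x1d]=0xcd, mem[0x11]=0xff

MEM[0x09,0x08,0x1d,0x11] = 6a 31 cd ff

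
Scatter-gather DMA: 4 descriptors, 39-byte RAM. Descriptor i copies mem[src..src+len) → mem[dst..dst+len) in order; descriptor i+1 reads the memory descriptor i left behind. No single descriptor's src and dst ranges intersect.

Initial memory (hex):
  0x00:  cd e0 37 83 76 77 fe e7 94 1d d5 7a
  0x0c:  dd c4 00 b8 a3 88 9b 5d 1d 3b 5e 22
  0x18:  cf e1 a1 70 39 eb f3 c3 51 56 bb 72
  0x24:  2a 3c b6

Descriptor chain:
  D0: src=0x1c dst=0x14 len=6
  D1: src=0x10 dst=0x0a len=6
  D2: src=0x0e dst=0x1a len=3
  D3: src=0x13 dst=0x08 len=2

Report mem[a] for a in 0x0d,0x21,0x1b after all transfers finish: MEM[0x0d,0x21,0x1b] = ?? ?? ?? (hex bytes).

MEM[0x0d,0x21,0x1b] = 5d 56 eb

#0 dst[0x14+6] := {0x39,0xeb,0xf3,0xc3,0x51,0x56}
#1 dst[0x0a+6] := {0xa3,0x88,0x9b,0x5d,0x39,0xeb}
#2 dst[0x1a+3] := {0x39,0xeb,0xa3}
#3 dst[0x08+2] := {0x5d,0x39}
query mem[0x0d]=0x5d, mem[0x21]=0x56, mem[0x1b]=0xeb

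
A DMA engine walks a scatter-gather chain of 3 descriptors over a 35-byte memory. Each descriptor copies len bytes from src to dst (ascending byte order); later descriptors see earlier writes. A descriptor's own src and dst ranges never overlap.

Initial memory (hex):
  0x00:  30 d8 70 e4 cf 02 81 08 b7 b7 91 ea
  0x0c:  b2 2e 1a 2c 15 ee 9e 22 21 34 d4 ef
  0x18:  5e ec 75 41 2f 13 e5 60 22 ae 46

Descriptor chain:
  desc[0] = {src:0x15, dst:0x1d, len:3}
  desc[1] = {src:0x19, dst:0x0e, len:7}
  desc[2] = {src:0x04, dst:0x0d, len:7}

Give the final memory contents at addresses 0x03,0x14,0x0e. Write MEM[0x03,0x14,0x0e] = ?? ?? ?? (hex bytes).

MEM[0x03,0x14,0x0e] = e4 ef 02

D0: mem[0x1d..0x1f] <- [34 d4 ef]
D1: mem[0x0e..0x14] <- [ec 75 41 2f 34 d4 ef]
D2: mem[0x0d..0x13] <- [cf 02 81 08 b7 b7 91]
query mem[0x03]=0xe4, mem[0x14]=0xef, mem[0x0e]=0x02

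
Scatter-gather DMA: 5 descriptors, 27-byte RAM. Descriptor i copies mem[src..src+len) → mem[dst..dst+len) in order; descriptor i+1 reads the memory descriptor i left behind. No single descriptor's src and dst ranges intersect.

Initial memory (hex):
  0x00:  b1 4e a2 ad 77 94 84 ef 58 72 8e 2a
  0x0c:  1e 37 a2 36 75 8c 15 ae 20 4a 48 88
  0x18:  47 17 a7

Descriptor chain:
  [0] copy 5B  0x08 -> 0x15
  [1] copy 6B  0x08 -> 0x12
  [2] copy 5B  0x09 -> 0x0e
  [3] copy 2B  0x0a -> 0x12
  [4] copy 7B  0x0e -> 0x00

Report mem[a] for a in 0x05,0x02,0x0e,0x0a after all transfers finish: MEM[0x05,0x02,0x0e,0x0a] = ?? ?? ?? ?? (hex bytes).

D0: mem[0x15..0x19] <- [58 72 8e 2a 1e]
D1: mem[0x12..0x17] <- [58 72 8e 2a 1e 37]
D2: mem[0x0e..0x12] <- [72 8e 2a 1e 37]
D3: mem[0x12..0x13] <- [8e 2a]
D4: mem[0x00..0x06] <- [72 8e 2a 1e 8e 2a 8e]
query mem[0x05]=0x2a, mem[0x02]=0x2a, mem[0x0e]=0x72, mem[0x0a]=0x8e

MEM[0x05,0x02,0x0e,0x0a] = 2a 2a 72 8e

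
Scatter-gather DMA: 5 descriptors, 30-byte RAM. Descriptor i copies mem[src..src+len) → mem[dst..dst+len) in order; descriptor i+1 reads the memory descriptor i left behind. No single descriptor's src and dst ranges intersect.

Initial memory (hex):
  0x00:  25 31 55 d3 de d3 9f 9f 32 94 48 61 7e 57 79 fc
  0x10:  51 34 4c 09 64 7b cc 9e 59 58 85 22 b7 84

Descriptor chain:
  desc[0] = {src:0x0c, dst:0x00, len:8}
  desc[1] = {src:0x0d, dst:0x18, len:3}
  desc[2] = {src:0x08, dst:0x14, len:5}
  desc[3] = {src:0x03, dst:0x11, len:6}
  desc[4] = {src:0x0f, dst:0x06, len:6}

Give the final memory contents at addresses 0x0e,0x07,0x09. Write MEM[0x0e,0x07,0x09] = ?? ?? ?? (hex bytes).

[0] 0x0c->0x00 len=8 : 7e 57 79 fc 51 34 4c 09
[1] 0x0d->0x18 len=3 : 57 79 fc
[2] 0x08->0x14 len=5 : 32 94 48 61 7e
[3] 0x03->0x11 len=6 : fc 51 34 4c 09 32
[4] 0x0f->0x06 len=6 : fc 51 fc 51 34 4c
query mem[0x0e]=0x79, mem[0x07]=0x51, mem[0x09]=0x51

MEM[0x0e,0x07,0x09] = 79 51 51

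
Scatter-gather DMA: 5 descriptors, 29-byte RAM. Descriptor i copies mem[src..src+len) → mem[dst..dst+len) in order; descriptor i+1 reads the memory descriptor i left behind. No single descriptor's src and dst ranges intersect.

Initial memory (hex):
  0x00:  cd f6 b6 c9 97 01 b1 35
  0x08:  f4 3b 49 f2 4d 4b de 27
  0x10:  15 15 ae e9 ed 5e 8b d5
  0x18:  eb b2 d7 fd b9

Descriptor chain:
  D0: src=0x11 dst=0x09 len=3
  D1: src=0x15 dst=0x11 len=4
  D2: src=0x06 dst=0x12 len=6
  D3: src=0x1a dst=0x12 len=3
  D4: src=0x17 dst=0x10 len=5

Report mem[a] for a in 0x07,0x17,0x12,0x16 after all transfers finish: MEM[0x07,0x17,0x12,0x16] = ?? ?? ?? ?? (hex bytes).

MEM[0x07,0x17,0x12,0x16] = 35 e9 b2 ae

#0 dst[0x09+3] := {0x15,0xae,0xe9}
#1 dst[0x11+4] := {0x5e,0x8b,0xd5,0xeb}
#2 dst[0x12+6] := {0xb1,0x35,0xf4,0x15,0xae,0xe9}
#3 dst[0x12+3] := {0xd7,0xfd,0xb9}
#4 dst[0x10+5] := {0xe9,0xeb,0xb2,0xd7,0xfd}
query mem[0x07]=0x35, mem[0x17]=0xe9, mem[0x12]=0xb2, mem[0x16]=0xae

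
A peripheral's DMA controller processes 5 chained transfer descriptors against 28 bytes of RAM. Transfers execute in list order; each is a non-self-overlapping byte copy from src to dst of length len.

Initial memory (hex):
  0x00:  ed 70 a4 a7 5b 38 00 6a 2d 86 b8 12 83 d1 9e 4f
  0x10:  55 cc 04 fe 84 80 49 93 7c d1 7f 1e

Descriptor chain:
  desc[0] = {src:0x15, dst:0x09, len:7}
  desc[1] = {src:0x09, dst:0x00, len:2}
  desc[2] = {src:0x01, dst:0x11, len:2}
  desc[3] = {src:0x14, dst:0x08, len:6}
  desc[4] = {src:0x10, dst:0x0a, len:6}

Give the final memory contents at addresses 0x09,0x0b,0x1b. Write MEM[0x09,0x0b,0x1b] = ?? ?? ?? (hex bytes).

#0 dst[0x09+7] := {0x80,0x49,0x93,0x7c,0xd1,0x7f,0x1e}
#1 dst[0x00+2] := {0x80,0x49}
#2 dst[0x11+2] := {0x49,0xa4}
#3 dst[0x08+6] := {0x84,0x80,0x49,0x93,0x7c,0xd1}
#4 dst[0x0a+6] := {0x55,0x49,0xa4,0xfe,0x84,0x80}
query mem[0x09]=0x80, mem[0x0b]=0x49, mem[0x1b]=0x1e

MEM[0x09,0x0b,0x1b] = 80 49 1e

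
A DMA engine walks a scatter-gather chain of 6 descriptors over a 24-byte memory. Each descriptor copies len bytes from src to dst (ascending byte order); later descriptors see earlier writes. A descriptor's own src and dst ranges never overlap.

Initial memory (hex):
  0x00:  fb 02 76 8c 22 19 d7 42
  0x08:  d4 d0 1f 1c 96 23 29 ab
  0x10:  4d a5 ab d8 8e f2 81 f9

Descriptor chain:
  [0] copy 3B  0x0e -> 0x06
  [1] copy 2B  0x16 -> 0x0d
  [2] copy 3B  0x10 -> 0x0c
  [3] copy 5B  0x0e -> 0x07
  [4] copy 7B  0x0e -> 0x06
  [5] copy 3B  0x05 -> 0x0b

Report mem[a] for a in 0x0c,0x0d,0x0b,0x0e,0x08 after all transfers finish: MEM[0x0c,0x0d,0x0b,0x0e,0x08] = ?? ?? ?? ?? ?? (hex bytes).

#0 dst[0x06+3] := {0x29,0xab,0x4d}
#1 dst[0x0d+2] := {0x81,0xf9}
#2 dst[0x0c+3] := {0x4d,0xa5,0xab}
#3 dst[0x07+5] := {0xab,0xab,0x4d,0xa5,0xab}
#4 dst[0x06+7] := {0xab,0xab,0x4d,0xa5,0xab,0xd8,0x8e}
#5 dst[0x0b+3] := {0x19,0xab,0xab}
query mem[0x0c]=0xab, mem[0x0d]=0xab, mem[0x0b]=0x19, mem[0x0e]=0xab, mem[0x08]=0x4d

MEM[0x0c,0x0d,0x0b,0x0e,0x08] = ab ab 19 ab 4d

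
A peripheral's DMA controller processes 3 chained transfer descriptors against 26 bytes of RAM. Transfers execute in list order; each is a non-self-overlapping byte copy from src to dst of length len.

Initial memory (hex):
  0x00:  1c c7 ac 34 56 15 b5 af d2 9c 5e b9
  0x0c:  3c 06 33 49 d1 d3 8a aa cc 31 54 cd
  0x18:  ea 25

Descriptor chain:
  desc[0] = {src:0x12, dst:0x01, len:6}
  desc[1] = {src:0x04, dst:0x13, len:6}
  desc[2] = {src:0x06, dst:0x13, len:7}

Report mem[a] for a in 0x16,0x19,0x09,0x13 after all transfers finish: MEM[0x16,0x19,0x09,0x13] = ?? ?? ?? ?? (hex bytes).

  after D0: wrote 6B at 0x01 = 8aaacc3154cd
  after D1: wrote 6B at 0x13 = 3154cdafd29c
  after D2: wrote 7B at 0x13 = cdafd29c5eb93c
query mem[0x16]=0x9c, mem[0x19]=0x3c, mem[0x09]=0x9c, mem[0x13]=0xcd

MEM[0x16,0x19,0x09,0x13] = 9c 3c 9c cd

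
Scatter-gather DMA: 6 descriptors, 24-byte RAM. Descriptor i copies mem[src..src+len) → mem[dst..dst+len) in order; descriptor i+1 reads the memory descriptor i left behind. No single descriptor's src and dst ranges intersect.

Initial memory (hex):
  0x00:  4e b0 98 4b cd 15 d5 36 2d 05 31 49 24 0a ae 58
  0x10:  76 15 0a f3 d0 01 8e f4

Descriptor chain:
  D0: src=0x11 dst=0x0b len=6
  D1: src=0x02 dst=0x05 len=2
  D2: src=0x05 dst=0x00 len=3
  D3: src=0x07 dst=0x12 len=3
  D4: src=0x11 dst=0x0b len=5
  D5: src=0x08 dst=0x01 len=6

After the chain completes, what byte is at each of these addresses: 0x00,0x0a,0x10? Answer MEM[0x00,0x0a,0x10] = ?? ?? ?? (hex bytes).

MEM[0x00,0x0a,0x10] = 98 31 8e

  after D0: wrote 6B at 0x0b = 150af3d0018e
  after D1: wrote 2B at 0x05 = 984b
  after D2: wrote 3B at 0x00 = 984b36
  after D3: wrote 3B at 0x12 = 362d05
  after D4: wrote 5B at 0x0b = 15362d0501
  after D5: wrote 6B at 0x01 = 2d053115362d
query mem[0x00]=0x98, mem[0x0a]=0x31, mem[0x10]=0x8e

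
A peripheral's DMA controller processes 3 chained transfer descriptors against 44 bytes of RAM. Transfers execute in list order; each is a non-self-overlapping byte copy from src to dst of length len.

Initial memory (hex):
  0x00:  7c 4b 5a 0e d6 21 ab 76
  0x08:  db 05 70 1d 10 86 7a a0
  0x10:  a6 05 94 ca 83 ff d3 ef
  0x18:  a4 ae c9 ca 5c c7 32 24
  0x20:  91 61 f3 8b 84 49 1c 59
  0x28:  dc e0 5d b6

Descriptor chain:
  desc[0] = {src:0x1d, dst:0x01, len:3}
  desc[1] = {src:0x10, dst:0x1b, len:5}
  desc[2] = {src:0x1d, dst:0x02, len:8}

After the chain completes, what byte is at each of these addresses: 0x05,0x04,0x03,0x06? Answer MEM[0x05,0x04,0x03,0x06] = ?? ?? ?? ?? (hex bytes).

D0: mem[0x01..0x03] <- [c7 32 24]
D1: mem[0x1b..0x1f] <- [a6 05 94 ca 83]
D2: mem[0x02..0x09] <- [94 ca 83 91 61 f3 8b 84]
query mem[0x05]=0x91, mem[0x04]=0x83, mem[0x03]=0xca, mem[0x06]=0x61

MEM[0x05,0x04,0x03,0x06] = 91 83 ca 61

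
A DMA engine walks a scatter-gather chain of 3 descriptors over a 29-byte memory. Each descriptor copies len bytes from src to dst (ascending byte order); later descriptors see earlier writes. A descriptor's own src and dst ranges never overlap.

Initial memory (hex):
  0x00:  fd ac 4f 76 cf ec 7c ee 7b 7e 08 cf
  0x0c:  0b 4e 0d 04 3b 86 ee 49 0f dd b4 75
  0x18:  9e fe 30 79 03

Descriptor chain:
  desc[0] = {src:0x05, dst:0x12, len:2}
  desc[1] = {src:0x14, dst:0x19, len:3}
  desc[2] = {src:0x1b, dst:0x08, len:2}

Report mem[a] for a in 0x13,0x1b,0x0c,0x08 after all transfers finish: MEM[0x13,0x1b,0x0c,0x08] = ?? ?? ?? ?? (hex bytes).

MEM[0x13,0x1b,0x0c,0x08] = 7c b4 0b b4

D0: mem[0x12..0x13] <- [ec 7c]
D1: mem[0x19..0x1b] <- [0f dd b4]
D2: mem[0x08..0x09] <- [b4 03]
query mem[0x13]=0x7c, mem[0x1b]=0xb4, mem[0x0c]=0x0b, mem[0x08]=0xb4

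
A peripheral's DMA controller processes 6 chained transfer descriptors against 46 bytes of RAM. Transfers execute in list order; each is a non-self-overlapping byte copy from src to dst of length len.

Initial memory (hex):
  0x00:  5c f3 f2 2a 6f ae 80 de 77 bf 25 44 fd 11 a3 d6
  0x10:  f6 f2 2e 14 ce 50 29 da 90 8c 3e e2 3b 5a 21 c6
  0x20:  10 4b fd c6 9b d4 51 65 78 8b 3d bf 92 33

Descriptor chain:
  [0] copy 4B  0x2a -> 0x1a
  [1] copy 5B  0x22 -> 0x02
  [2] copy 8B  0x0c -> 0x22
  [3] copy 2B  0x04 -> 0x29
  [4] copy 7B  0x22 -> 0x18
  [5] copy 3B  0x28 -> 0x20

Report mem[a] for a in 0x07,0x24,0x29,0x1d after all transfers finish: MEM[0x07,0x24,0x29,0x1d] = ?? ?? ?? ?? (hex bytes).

  after D0: wrote 4B at 0x1a = 3dbf9233
  after D1: wrote 5B at 0x02 = fdc69bd451
  after D2: wrote 8B at 0x22 = fd11a3d6f6f22e14
  after D3: wrote 2B at 0x29 = 9bd4
  after D4: wrote 7B at 0x18 = fd11a3d6f6f22e
  after D5: wrote 3B at 0x20 = 2e9bd4
query mem[0x07]=0xde, mem[0x24]=0xa3, mem[0x29]=0x9b, mem[0x1d]=0xf2

MEM[0x07,0x24,0x29,0x1d] = de a3 9b f2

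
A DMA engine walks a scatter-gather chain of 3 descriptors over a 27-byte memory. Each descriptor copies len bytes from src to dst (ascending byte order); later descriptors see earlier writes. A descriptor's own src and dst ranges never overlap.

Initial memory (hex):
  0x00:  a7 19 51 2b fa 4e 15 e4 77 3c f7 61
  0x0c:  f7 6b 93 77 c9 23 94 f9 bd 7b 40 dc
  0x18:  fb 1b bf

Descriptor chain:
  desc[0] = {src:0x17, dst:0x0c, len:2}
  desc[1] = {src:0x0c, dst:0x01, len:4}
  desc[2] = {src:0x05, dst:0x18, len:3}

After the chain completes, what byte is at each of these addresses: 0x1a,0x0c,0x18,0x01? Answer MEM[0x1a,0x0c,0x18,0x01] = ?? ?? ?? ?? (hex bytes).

MEM[0x1a,0x0c,0x18,0x01] = e4 dc 4e dc

  after D0: wrote 2B at 0x0c = dcfb
  after D1: wrote 4B at 0x01 = dcfb9377
  after D2: wrote 3B at 0x18 = 4e15e4
query mem[0x1a]=0xe4, mem[0x0c]=0xdc, mem[0x18]=0x4e, mem[0x01]=0xdc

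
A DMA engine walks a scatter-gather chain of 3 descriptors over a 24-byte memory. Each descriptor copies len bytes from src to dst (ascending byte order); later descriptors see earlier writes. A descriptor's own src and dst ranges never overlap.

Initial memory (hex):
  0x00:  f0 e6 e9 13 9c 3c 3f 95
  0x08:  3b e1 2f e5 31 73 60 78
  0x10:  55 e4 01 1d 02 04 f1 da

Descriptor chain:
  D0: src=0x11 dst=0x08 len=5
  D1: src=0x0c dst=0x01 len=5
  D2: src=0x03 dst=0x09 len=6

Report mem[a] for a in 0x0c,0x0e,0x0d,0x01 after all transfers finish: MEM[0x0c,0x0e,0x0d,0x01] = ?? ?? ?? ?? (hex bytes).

[0] 0x11->0x08 len=5 : e4 01 1d 02 04
[1] 0x0c->0x01 len=5 : 04 73 60 78 55
[2] 0x03->0x09 len=6 : 60 78 55 3f 95 e4
query mem[0x0c]=0x3f, mem[0x0e]=0xe4, mem[0x0d]=0x95, mem[0x01]=0x04

MEM[0x0c,0x0e,0x0d,0x01] = 3f e4 95 04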